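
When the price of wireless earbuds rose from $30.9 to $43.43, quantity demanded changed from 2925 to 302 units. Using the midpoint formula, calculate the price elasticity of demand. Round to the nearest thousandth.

-4.822

%ΔQ = (302 − 2925)/[(2925 + 302)/2] = -2623/1613.5 ≈ -1.6257.
%ΔP = (43.43 − 30.9)/[(30.9 + 43.43)/2] = 12.53/37.165 ≈ 0.3371.
Arc elasticity E = %ΔQ/%ΔP ≈ -1.6257/0.3371 ≈ -4.822.
|E| > 1: demand is elastic over this range.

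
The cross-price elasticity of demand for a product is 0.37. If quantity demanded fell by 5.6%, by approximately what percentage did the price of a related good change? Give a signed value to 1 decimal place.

-15.1

%ΔQ ≈ E × %ΔP_y ⇒ %ΔP_y = %ΔQ / E = (-5.6%)/(0.37) ≈ -15.1%.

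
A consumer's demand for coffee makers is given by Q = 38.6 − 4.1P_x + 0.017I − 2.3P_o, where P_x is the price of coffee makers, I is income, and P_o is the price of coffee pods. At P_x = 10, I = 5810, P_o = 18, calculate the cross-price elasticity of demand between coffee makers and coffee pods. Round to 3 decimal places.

-0.753

First evaluate Q: 38.6 − 4.1(10) + 0.017(5810) − 2.3(18) = 38.6 − 41 + 98.77 − 41.4 = 54.97.
∂Q/∂P_o = −2.3, so E_xy = -2.3·(18/54.97) ≈ -0.753.
E_xy < 0: the goods are complements.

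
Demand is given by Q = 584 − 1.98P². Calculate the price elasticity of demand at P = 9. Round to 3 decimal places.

-0.757

At P = 9, Q = 423.62.
dQ/dP = −2·1.98·P = −35.64.
Point elasticity E = (dQ/dP)·(P/Q) = -35.64 × 9/423.62 ≈ -0.757.
|E| < 1, so demand is inelastic at this price.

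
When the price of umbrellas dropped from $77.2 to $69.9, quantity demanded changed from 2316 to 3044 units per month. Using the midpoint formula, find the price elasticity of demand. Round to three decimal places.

%Δq = (3044 − 2316)/[(2316 + 3044)/2] = 728/2680 ≈ 0.2716.
%ΔP = (69.9 − 77.2)/[(77.2 + 69.9)/2] = -7.3/73.55 ≈ -0.0993.
Arc elasticity E = %Δq/%ΔP ≈ 0.2716/-0.0993 ≈ -2.737.
|E| > 1: demand is elastic over this range.

-2.737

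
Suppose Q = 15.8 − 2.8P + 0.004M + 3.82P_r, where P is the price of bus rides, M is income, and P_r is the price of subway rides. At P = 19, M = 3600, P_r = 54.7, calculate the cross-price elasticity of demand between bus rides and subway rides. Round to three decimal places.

1.124

Evaluating quantity at (P, M, P_r) gives Q = 15.8 − 2.8(19) + 0.004(3600) + 3.82(54.7) = 15.8 − 53.2 + 14.4 + 208.954 = 185.954.
∂Q/∂P_r = +3.82, so E_xy = 3.82·(54.7/185.954) ≈ 1.124.
E_xy > 0: the goods are substitutes.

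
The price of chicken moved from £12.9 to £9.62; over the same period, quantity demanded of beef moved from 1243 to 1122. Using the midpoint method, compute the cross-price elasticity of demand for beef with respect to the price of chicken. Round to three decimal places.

%ΔQ_x = (1122 − 1243)/[(1243+1122)/2] = -121/1182.5 ≈ -0.1023.
%ΔP_y = (9.62 − 12.9)/[(12.9+9.62)/2] ≈ -0.2913.
E_xy = -0.1023/-0.2913 ≈ 0.351.
E_xy > 0, so beef and chicken are substitutes.

0.351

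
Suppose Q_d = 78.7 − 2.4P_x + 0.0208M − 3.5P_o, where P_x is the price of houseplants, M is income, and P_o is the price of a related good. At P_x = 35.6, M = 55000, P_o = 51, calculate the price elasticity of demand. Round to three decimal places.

Evaluating quantity at (P_x, M, P_o) gives Q_d = 78.7 − 2.4(35.6) + 0.0208(55000) − 3.5(51) = 78.7 − 85.44 + 1144 − 178.5 = 958.76.
∂Q_d/∂P_x = −2.4, so E_p = (−2.4)·(35.6/958.76) ≈ -0.089.
|E_p| < 1: demand is inelastic.

-0.089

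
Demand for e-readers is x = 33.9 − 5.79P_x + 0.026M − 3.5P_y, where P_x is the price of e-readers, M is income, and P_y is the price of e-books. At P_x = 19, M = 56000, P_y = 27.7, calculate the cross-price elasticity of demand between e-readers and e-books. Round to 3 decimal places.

-0.076

x = 33.9 − 5.79(19) + 0.026(56000) − 3.5(27.7) = 33.9 − 110.01 + 1456 − 96.95 = 1282.94.
∂x/∂P_y = −3.5, so E_xy = -3.5·(27.7/1282.94) ≈ -0.076.
E_xy < 0: the goods are complements.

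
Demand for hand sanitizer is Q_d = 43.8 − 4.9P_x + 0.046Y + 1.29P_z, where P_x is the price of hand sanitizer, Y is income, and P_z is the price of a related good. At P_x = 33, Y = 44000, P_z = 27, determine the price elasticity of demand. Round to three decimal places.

-0.083

Q_d = 43.8 − 4.9(33) + 0.046(44000) + 1.29(27) = 43.8 − 161.7 + 2024 + 34.83 = 1940.93.
∂Q_d/∂P_x = −4.9, so E_p = (−4.9)·(33/1940.93) ≈ -0.083.
|E_p| < 1: demand is inelastic.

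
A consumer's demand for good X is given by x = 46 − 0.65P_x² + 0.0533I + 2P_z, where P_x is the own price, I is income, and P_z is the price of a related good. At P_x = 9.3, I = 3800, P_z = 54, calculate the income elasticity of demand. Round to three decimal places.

0.674

First evaluate x: 46 − 0.65(9.3)² + 0.0533(3800) + 2(54) = 46 − 56.2185 + 202.54 + 108 = 300.3215.
∂x/∂I = +0.0533, so E_I = 0.0533·(3800/300.3215) ≈ 0.674.
E_I ∈ (0,1): normal good (necessity).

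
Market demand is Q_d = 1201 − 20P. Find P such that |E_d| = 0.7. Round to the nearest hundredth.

24.73

Set −bP/(a − bP) = −0.7 ⇒ bP = 0.7(a − bP) ⇒ bP(1+0.7) = 0.7·a.
P = 0.7·1201/(20·1.7) ≈ 24.73.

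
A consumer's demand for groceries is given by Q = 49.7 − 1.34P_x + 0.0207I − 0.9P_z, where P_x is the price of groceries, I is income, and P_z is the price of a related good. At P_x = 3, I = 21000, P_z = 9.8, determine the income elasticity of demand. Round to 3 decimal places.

Substituting, Q = 49.7 − 1.34(3) + 0.0207(21000) − 0.9(9.8) = 49.7 − 4.02 + 434.7 − 8.82 = 471.56.
∂Q/∂I = +0.0207, so E_I = 0.0207·(21000/471.56) ≈ 0.922.
E_I ∈ (0,1): normal good (necessity).

0.922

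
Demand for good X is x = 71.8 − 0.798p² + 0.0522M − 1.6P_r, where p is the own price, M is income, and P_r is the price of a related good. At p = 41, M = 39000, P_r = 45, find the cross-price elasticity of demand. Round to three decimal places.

Evaluating quantity at (p, M, P_r) gives x = 71.8 − 0.798(41)² + 0.0522(39000) − 1.6(45) = 71.8 − 1341.438 + 2035.8 − 72 = 694.162.
∂x/∂P_r = −1.6, so E_xy = -1.6·(45/694.162) ≈ -0.104.
E_xy < 0: the goods are complements.

-0.104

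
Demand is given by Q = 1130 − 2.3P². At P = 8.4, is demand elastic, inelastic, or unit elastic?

inelastic

At P = 8.4, Q = 967.712.
dQ/dP = −2·2.3·P = −38.64.
Point elasticity E = (dQ/dP)·(P/Q) = -38.64 × 8.4/967.712 ≈ -0.335.
|E| ≈ 0.335 < 1, so demand is inelastic.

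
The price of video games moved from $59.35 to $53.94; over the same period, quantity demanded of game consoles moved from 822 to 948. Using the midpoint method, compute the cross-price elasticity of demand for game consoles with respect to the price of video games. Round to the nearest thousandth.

-1.491

%ΔQ_x = (948 − 822)/[(822+948)/2] = 126/885 ≈ 0.1424.
%ΔP_y = (53.94 − 59.35)/[(59.35+53.94)/2] ≈ -0.0955.
E_xy = 0.1424/-0.0955 ≈ -1.491.
E_xy < 0, so game consoles and video games are complements.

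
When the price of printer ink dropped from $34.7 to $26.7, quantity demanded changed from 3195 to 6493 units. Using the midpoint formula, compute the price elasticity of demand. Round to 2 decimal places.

-2.61

%ΔQ = (6493 − 3195)/[(3195 + 6493)/2] = 3298/4844 ≈ 0.6808.
%Δp = (26.7 − 34.7)/[(34.7 + 26.7)/2] = -8/30.7 ≈ -0.2606.
Arc elasticity E = %ΔQ/%Δp ≈ 0.6808/-0.2606 ≈ -2.61.
|E| > 1: demand is elastic over this range.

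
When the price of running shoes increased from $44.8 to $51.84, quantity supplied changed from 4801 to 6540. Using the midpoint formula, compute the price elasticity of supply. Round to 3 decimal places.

%Δq = (6540 − 4801)/[(4801 + 6540)/2] = 1739/5670.5 ≈ 0.3067.
%Δp = (51.84 − 44.8)/[(44.8 + 51.84)/2] = 7.04/48.32 ≈ 0.1457.
Arc elasticity E = %Δq/%Δp ≈ 0.3067/0.1457 ≈ 2.105.
|E| > 1: supply is elastic over this range.

2.105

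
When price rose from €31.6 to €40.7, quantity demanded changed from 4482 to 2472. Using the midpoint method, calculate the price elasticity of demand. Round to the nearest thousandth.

-2.296

%ΔQ = (2472 − 4482)/[(4482 + 2472)/2] = -2010/3477 ≈ -0.5781.
%Δp = (40.7 − 31.6)/[(31.6 + 40.7)/2] = 9.1/36.15 ≈ 0.2517.
Arc elasticity E = %ΔQ/%Δp ≈ -0.5781/0.2517 ≈ -2.296.
|E| > 1: demand is elastic over this range.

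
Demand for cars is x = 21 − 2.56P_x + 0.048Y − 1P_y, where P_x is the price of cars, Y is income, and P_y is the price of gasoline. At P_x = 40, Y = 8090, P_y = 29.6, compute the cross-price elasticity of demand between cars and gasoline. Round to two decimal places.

Evaluating quantity at (P_x, Y, P_y) gives x = 21 − 2.56(40) + 0.048(8090) − 1(29.6) = 21 − 102.4 + 388.32 − 29.6 = 277.32.
∂x/∂P_y = −1, so E_xy = -1·(29.6/277.32) ≈ -0.11.
E_xy < 0: the goods are complements.

-0.11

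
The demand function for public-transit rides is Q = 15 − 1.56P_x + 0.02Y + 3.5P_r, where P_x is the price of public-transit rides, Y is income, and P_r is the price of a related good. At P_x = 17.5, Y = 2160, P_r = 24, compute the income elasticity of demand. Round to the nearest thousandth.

0.376

First evaluate Q: 15 − 1.56(17.5) + 0.02(2160) + 3.5(24) = 15 − 27.3 + 43.2 + 84 = 114.9.
∂Q/∂Y = +0.02, so E_I = 0.02·(2160/114.9) ≈ 0.376.
E_I ∈ (0,1): normal good (necessity).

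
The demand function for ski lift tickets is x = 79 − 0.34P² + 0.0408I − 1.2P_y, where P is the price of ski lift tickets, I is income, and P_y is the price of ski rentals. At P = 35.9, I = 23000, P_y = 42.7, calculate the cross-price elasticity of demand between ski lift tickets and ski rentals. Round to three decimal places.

x = 79 − 0.34(35.9)² + 0.0408(23000) − 1.2(42.7) = 79 − 438.1954 + 938.4 − 51.24 = 527.9646.
∂x/∂P_y = −1.2, so E_xy = -1.2·(42.7/527.9646) ≈ -0.097.
E_xy < 0: the goods are complements.

-0.097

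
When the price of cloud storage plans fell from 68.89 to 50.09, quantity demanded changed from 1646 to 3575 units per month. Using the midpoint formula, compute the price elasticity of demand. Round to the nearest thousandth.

%ΔQ = (3575 − 1646)/[(1646 + 3575)/2] = 1929/2610.5 ≈ 0.7389.
%Δp = (50.09 − 68.89)/[(68.89 + 50.09)/2] = -18.8/59.49 ≈ -0.3160.
Arc elasticity E = %ΔQ/%Δp ≈ 0.7389/-0.3160 ≈ -2.338.
|E| > 1: demand is elastic over this range.

-2.338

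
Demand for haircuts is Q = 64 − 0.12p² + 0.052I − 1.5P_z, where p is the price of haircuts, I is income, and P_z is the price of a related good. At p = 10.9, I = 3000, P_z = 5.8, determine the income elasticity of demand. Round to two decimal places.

0.79

First evaluate Q: 64 − 0.12(10.9)² + 0.052(3000) − 1.5(5.8) = 64 − 14.2572 + 156 − 8.7 = 197.0428.
∂Q/∂I = +0.052, so E_I = 0.052·(3000/197.0428) ≈ 0.79.
E_I ∈ (0,1): normal good (necessity).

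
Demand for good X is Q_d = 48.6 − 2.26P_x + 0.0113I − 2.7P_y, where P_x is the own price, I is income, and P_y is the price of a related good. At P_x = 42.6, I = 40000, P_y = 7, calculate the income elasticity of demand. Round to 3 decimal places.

1.173

Q_d = 48.6 − 2.26(42.6) + 0.0113(40000) − 2.7(7) = 48.6 − 96.276 + 452 − 18.9 = 385.424.
∂Q_d/∂I = +0.0113, so E_I = 0.0113·(40000/385.424) ≈ 1.173.
E_I > 1: normal good (luxury).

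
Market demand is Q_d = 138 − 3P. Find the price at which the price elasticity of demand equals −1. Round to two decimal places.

23.00

For linear demand Q_d = a − bP, E = −bP/(a − bP). |E| = 1 ⇒ bP = a − bP ⇒ P = a/(2b).
P = 138/(2·3) = 23.00.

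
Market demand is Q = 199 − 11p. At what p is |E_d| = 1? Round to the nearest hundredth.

9.05

For linear demand Q = a − bp, E = −bp/(a − bp). |E| = 1 ⇒ bp = a − bp ⇒ p = a/(2b).
p = 199/(2·11) ≈ 9.05.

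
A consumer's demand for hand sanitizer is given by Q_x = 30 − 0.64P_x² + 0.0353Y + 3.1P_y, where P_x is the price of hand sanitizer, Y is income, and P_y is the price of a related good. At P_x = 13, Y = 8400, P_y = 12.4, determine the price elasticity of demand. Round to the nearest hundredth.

Evaluating quantity at (P_x, Y, P_y) gives Q_x = 30 − 0.64(13)² + 0.0353(8400) + 3.1(12.4) = 30 − 108.16 + 296.52 + 38.44 = 256.8.
∂Q_x/∂P_x = −2·0.64·P_x = -16.64, so E_p = -16.64·(13/256.8) ≈ -0.84.
|E_p| < 1: demand is inelastic.

-0.84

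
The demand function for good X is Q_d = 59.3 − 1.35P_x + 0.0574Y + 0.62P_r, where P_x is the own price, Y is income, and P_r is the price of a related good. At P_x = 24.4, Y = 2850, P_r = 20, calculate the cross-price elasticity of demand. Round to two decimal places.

0.06

Q_d = 59.3 − 1.35(24.4) + 0.0574(2850) + 0.62(20) = 59.3 − 32.94 + 163.59 + 12.4 = 202.35.
∂Q_d/∂P_r = +0.62, so E_xy = 0.62·(20/202.35) ≈ 0.06.
E_xy > 0: the goods are substitutes.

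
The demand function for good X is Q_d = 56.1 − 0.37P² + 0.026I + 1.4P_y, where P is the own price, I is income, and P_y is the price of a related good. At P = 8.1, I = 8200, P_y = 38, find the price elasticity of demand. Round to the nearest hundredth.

-0.16

Evaluating quantity at (P, I, P_y) gives Q_d = 56.1 − 0.37(8.1)² + 0.026(8200) + 1.4(38) = 56.1 − 24.2757 + 213.2 + 53.2 = 298.2243.
∂Q_d/∂P = −2·0.37·P = -5.994, so E_p = -5.994·(8.1/298.2243) ≈ -0.16.
|E_p| < 1: demand is inelastic.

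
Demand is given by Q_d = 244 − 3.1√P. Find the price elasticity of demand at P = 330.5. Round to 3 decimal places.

At P = 330.5, Q_d = 187.6431.
dQ_d/dP = −3.1/(2√P) = −3.1/(2·18.1797).
Point elasticity E = (dQ_d/dP)·(P/Q_d) = -0.0853 × 330.5/187.6431 ≈ -0.150.
|E| < 1, so demand is inelastic at this price.

-0.150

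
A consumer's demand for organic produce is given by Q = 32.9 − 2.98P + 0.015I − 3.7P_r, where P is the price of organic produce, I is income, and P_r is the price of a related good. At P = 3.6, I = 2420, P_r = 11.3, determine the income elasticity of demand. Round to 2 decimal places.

Q = 32.9 − 2.98(3.6) + 0.015(2420) − 3.7(11.3) = 32.9 − 10.728 + 36.3 − 41.81 = 16.662.
∂Q/∂I = +0.015, so E_I = 0.015·(2420/16.662) ≈ 2.18.
E_I > 1: normal good (luxury).

2.18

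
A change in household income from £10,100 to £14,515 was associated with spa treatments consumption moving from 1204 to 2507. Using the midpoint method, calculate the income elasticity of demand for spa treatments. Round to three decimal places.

1.958

%ΔQ = (2507 − 1204)/[(1204+2507)/2] = 1303/1855.5 ≈ 0.7022.
%ΔM = (14,515 − 10,100)/[(10,100+14,515)/2] = 4415/12307.5 ≈ 0.3587.
E_I = %ΔQ/%ΔM ≈ 1.958.
E_I > 1: normal good (luxury).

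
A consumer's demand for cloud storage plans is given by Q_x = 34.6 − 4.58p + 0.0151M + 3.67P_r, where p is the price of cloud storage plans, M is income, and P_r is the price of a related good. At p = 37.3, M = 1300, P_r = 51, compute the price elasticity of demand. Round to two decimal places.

-2.42

Substituting, Q_x = 34.6 − 4.58(37.3) + 0.0151(1300) + 3.67(51) = 34.6 − 170.834 + 19.63 + 187.17 = 70.566.
∂Q_x/∂p = −4.58, so E_p = (−4.58)·(37.3/70.566) ≈ -2.42.
|E_p| > 1: demand is elastic.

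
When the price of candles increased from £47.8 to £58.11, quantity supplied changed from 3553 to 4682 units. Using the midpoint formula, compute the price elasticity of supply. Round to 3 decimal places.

1.408

%Δq = (4682 − 3553)/[(3553 + 4682)/2] = 1129/4117.5 ≈ 0.2742.
%Δp = (58.11 − 47.8)/[(47.8 + 58.11)/2] = 10.31/52.955 ≈ 0.1947.
Arc elasticity E = %Δq/%Δp ≈ 0.2742/0.1947 ≈ 1.408.
|E| > 1: supply is elastic over this range.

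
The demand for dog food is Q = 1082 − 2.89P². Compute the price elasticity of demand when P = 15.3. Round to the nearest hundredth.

At P = 15.3, Q = 405.4799.
dQ/dP = −2·2.89·P = −88.434.
Point elasticity E = (dQ/dP)·(P/Q) = -88.434 × 15.3/405.4799 ≈ -3.34.
|E| > 1, so demand is elastic at this price.

-3.34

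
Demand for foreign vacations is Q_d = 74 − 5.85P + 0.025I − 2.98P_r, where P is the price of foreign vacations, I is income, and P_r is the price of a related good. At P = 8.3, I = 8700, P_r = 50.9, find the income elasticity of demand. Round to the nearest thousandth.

2.383

Q_d = 74 − 5.85(8.3) + 0.025(8700) − 2.98(50.9) = 74 − 48.555 + 217.5 − 151.682 = 91.263.
∂Q_d/∂I = +0.025, so E_I = 0.025·(8700/91.263) ≈ 2.383.
E_I > 1: normal good (luxury).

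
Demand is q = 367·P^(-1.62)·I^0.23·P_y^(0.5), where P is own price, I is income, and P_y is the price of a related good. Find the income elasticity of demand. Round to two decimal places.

0.23

For a Cobb–Douglas (constant-elasticity) form q = A·I^α·…, the elasticity with respect to I equals the exponent α at every point.
Here the exponent on I is 0.23, so the income elasticity of demand is 0.23.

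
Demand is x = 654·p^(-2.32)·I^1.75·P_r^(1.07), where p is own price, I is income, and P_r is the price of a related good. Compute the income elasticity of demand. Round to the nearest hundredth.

For a Cobb–Douglas (constant-elasticity) form x = A·I^α·…, the elasticity with respect to I equals the exponent α at every point.
Here the exponent on I is 1.75, so the income elasticity of demand is 1.75.

1.75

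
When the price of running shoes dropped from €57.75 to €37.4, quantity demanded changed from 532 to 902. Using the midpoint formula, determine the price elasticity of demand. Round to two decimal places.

%ΔQ = (902 − 532)/[(532 + 902)/2] = 370/717 ≈ 0.5160.
%Δp = (37.4 − 57.75)/[(57.75 + 37.4)/2] = -20.35/47.575 ≈ -0.4277.
Arc elasticity E = %ΔQ/%Δp ≈ 0.5160/-0.4277 ≈ -1.21.
|E| > 1: demand is elastic over this range.

-1.21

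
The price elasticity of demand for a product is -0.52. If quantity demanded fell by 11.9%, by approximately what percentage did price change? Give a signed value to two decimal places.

22.88

%ΔQ ≈ E × %ΔP ⇒ %ΔP = %ΔQ / E = (-11.9%)/(-0.52) ≈ 22.88%.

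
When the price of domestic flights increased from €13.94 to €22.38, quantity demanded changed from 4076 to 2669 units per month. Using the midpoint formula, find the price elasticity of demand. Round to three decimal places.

-0.898

%ΔQ = (2669 − 4076)/[(4076 + 2669)/2] = -1407/3372.5 ≈ -0.4172.
%Δp = (22.38 − 13.94)/[(13.94 + 22.38)/2] = 8.44/18.16 ≈ 0.4648.
Arc elasticity E = %ΔQ/%Δp ≈ -0.4172/0.4648 ≈ -0.898.
|E| < 1: demand is inelastic over this range.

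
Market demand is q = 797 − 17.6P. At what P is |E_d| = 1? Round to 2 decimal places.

For linear demand q = a − bP, E = −bP/(a − bP). |E| = 1 ⇒ bP = a − bP ⇒ P = a/(2b).
P = 797/(2·17.6) ≈ 22.64.

22.64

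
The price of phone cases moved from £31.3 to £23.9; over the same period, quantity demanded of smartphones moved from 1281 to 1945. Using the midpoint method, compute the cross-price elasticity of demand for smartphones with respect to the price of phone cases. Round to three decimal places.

%ΔQ_x = (1945 − 1281)/[(1281+1945)/2] = 664/1613 ≈ 0.4117.
%ΔP_y = (23.9 − 31.3)/[(31.3+23.9)/2] ≈ -0.2681.
E_xy = 0.4117/-0.2681 ≈ -1.535.
E_xy < 0, so smartphones and phone cases are complements.

-1.535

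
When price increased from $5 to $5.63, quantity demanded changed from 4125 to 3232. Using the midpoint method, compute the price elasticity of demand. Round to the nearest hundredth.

-2.05

%ΔQ = (3232 − 4125)/[(4125 + 3232)/2] = -893/3678.5 ≈ -0.2428.
%ΔP = (5.63 − 5)/[(5 + 5.63)/2] = 0.63/5.315 ≈ 0.1185.
Arc elasticity E = %ΔQ/%ΔP ≈ -0.2428/0.1185 ≈ -2.05.
|E| > 1: demand is elastic over this range.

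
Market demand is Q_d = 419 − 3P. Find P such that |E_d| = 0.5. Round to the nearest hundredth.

Set −bP/(a − bP) = −0.5 ⇒ bP = 0.5(a − bP) ⇒ bP(1+0.5) = 0.5·a.
P = 0.5·419/(3·1.5) ≈ 46.56.

46.56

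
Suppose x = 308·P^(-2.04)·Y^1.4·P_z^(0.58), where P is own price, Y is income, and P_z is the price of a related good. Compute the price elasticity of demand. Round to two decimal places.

-2.04

For a Cobb–Douglas (constant-elasticity) form x = A·P^α·…, the elasticity with respect to P equals the exponent α at every point.
Here the exponent on P is -2.04, so the price elasticity of demand is -2.04.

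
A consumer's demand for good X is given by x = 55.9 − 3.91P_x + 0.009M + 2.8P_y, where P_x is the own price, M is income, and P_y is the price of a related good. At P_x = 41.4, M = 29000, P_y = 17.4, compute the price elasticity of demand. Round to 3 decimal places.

-0.794

At the given point, x = 55.9 − 3.91(41.4) + 0.009(29000) + 2.8(17.4) = 55.9 − 161.874 + 261 + 48.72 = 203.746.
∂x/∂P_x = −3.91, so E_p = (−3.91)·(41.4/203.746) ≈ -0.794.
|E_p| < 1: demand is inelastic.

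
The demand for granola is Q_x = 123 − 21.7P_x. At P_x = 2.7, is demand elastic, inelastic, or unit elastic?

inelastic

At P_x = 2.7, Q_x = 64.41.
dQ_x/dP_x = −21.7.
Point elasticity E = (dQ_x/dP_x)·(P_x/Q_x) = -21.7 × 2.7/64.41 ≈ -0.910.
|E| ≈ 0.910 < 1, so demand is inelastic.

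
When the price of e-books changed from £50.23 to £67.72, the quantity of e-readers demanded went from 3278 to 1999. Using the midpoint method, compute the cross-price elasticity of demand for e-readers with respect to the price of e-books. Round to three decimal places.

-1.635

%ΔQ_x = (1999 − 3278)/[(3278+1999)/2] = -1279/2638.5 ≈ -0.4847.
%ΔP_y = (67.72 − 50.23)/[(50.23+67.72)/2] ≈ 0.2966.
E_xy = -0.4847/0.2966 ≈ -1.635.
E_xy < 0, so e-readers and e-books are complements.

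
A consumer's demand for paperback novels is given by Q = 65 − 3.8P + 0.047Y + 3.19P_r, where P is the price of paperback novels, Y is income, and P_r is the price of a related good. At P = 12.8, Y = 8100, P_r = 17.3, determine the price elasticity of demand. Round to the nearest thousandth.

Substituting, Q = 65 − 3.8(12.8) + 0.047(8100) + 3.19(17.3) = 65 − 48.64 + 380.7 + 55.187 = 452.247.
∂Q/∂P = −3.8, so E_p = (−3.8)·(12.8/452.247) ≈ -0.108.
|E_p| < 1: demand is inelastic.

-0.108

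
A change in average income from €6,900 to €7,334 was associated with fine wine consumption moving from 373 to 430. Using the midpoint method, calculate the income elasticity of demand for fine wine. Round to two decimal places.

%ΔQ = (430 − 373)/[(373+430)/2] = 57/401.5 ≈ 0.1420.
%ΔI = (7,334 − 6,900)/[(6,900+7,334)/2] = 434/7117 ≈ 0.0610.
E_I = %ΔQ/%ΔI ≈ 2.33.
E_I > 1: normal good (luxury).

2.33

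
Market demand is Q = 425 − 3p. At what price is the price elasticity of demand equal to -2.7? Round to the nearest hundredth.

Set −bp/(a − bp) = −2.7 ⇒ bp = 2.7(a − bp) ⇒ bp(1+2.7) = 2.7·a.
p = 2.7·425/(3·3.7) ≈ 103.38.

103.38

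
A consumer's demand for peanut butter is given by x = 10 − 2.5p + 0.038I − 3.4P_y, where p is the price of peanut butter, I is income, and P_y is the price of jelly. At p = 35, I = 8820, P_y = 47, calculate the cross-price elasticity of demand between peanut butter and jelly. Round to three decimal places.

-1.633

x = 10 − 2.5(35) + 0.038(8820) − 3.4(47) = 10 − 87.5 + 335.16 − 159.8 = 97.86.
∂x/∂P_y = −3.4, so E_xy = -3.4·(47/97.86) ≈ -1.633.
E_xy < 0: the goods are complements.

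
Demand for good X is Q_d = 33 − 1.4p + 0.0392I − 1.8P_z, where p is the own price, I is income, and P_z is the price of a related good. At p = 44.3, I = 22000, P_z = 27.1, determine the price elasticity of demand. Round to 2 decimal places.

Substituting, Q_d = 33 − 1.4(44.3) + 0.0392(22000) − 1.8(27.1) = 33 − 62.02 + 862.4 − 48.78 = 784.6.
∂Q_d/∂p = −1.4, so E_p = (−1.4)·(44.3/784.6) ≈ -0.08.
|E_p| < 1: demand is inelastic.

-0.08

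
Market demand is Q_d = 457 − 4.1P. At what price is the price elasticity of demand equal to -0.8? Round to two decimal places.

49.54

Set −bP/(a − bP) = −0.8 ⇒ bP = 0.8(a − bP) ⇒ bP(1+0.8) = 0.8·a.
P = 0.8·457/(4.1·1.8) ≈ 49.54.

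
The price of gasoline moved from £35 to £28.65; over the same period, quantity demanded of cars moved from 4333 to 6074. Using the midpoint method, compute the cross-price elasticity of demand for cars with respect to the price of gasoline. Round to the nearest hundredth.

%ΔQ_x = (6074 − 4333)/[(4333+6074)/2] = 1741/5203.5 ≈ 0.3346.
%ΔP_y = (28.65 − 35)/[(35+28.65)/2] ≈ -0.1995.
E_xy = 0.3346/-0.1995 ≈ -1.68.
E_xy < 0, so cars and gasoline are complements.

-1.68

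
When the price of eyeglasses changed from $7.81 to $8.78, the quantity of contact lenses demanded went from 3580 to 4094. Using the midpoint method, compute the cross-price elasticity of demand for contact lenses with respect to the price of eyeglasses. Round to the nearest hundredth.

%ΔQ_x = (4094 − 3580)/[(3580+4094)/2] = 514/3837 ≈ 0.1340.
%ΔP_y = (8.78 − 7.81)/[(7.81+8.78)/2] ≈ 0.1169.
E_xy = 0.1340/0.1169 ≈ 1.15.
E_xy > 0, so contact lenses and eyeglasses are substitutes.

1.15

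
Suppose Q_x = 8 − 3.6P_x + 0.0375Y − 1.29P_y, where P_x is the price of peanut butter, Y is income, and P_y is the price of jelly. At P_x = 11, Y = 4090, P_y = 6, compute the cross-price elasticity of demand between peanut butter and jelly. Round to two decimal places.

First evaluate Q_x: 8 − 3.6(11) + 0.0375(4090) − 1.29(6) = 8 − 39.6 + 153.375 − 7.74 = 114.035.
∂Q_x/∂P_y = −1.29, so E_xy = -1.29·(6/114.035) ≈ -0.07.
E_xy < 0: the goods are complements.

-0.07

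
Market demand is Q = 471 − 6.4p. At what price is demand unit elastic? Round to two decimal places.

36.80

For linear demand Q = a − bp, E = −bp/(a − bp). |E| = 1 ⇒ bp = a − bp ⇒ p = a/(2b).
p = 471/(2·6.4) ≈ 36.80.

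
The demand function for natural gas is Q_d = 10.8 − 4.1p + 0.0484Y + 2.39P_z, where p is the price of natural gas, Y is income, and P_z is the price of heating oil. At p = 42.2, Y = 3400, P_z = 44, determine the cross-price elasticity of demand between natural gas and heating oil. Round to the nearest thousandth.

Evaluating quantity at (p, Y, P_z) gives Q_d = 10.8 − 4.1(42.2) + 0.0484(3400) + 2.39(44) = 10.8 − 173.02 + 164.56 + 105.16 = 107.5.
∂Q_d/∂P_z = +2.39, so E_xy = 2.39·(44/107.5) ≈ 0.978.
E_xy > 0: the goods are substitutes.

0.978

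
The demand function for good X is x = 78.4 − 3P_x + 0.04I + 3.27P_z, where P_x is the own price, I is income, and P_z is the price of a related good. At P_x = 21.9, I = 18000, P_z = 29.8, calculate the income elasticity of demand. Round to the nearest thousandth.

0.867

At the given point, x = 78.4 − 3(21.9) + 0.04(18000) + 3.27(29.8) = 78.4 − 65.7 + 720 + 97.446 = 830.146.
∂x/∂I = +0.04, so E_I = 0.04·(18000/830.146) ≈ 0.867.
E_I ∈ (0,1): normal good (necessity).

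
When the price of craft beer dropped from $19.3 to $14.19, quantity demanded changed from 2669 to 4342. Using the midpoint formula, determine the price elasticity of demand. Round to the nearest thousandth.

-1.564

%Δq = (4342 − 2669)/[(2669 + 4342)/2] = 1673/3505.5 ≈ 0.4773.
%Δp = (14.19 − 19.3)/[(19.3 + 14.19)/2] = -5.11/16.745 ≈ -0.3052.
Arc elasticity E = %Δq/%Δp ≈ 0.4773/-0.3052 ≈ -1.564.
|E| > 1: demand is elastic over this range.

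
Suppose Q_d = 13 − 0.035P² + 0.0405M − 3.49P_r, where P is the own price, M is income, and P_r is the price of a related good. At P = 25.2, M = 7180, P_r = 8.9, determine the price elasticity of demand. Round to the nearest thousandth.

-0.177

At the given point, Q_d = 13 − 0.035(25.2)² + 0.0405(7180) − 3.49(8.9) = 13 − 22.2264 + 290.79 − 31.061 = 250.5026.
∂Q_d/∂P = −2·0.035·P = -1.764, so E_p = -1.764·(25.2/250.5026) ≈ -0.177.
|E_p| < 1: demand is inelastic.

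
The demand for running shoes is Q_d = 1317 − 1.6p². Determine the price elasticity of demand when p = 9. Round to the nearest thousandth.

At p = 9, Q_d = 1187.4.
dQ_d/dp = −2·1.6·p = −28.8.
Point elasticity E = (dQ_d/dp)·(p/Q_d) = -28.8 × 9/1187.4 ≈ -0.218.
|E| < 1, so demand is inelastic at this price.

-0.218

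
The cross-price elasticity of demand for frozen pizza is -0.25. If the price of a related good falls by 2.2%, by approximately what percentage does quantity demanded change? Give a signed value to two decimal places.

%ΔQ ≈ E × %ΔP_y = (-0.25) × (-2.2%) = 0.55%.

0.55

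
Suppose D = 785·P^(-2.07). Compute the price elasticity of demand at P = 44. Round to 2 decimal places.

-2.07

For a Cobb–Douglas (constant-elasticity) form D = A·P^α·…, the elasticity with respect to P equals the exponent α at every point.
Here the exponent on P is -2.07, so the price elasticity of demand is -2.07.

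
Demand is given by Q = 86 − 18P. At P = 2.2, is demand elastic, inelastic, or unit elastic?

At P = 2.2, Q = 46.4.
dQ/dP = −18.
Point elasticity E = (dQ/dP)·(P/Q) = -18 × 2.2/46.4 ≈ -0.853.
|E| ≈ 0.853 < 1, so demand is inelastic.

inelastic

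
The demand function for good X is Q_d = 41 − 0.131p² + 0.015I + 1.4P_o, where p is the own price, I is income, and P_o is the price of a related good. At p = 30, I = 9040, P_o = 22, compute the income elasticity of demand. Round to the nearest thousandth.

Q_d = 41 − 0.131(30)² + 0.015(9040) + 1.4(22) = 41 − 117.9 + 135.6 + 30.8 = 89.5.
∂Q_d/∂I = +0.015, so E_I = 0.015·(9040/89.5) ≈ 1.515.
E_I > 1: normal good (luxury).

1.515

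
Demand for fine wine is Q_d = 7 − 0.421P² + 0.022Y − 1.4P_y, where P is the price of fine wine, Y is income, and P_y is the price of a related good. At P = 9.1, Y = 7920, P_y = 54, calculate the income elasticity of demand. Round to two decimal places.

2.46

Evaluating quantity at (P, Y, P_y) gives Q_d = 7 − 0.421(9.1)² + 0.022(7920) − 1.4(54) = 7 − 34.863 + 174.24 − 75.6 = 70.777.
∂Q_d/∂Y = +0.022, so E_I = 0.022·(7920/70.777) ≈ 2.46.
E_I > 1: normal good (luxury).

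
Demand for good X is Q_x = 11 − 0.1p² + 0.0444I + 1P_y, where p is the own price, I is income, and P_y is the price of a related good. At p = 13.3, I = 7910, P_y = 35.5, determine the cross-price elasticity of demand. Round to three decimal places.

Q_x = 11 − 0.1(13.3)² + 0.0444(7910) + 1(35.5) = 11 − 17.689 + 351.204 + 35.5 = 380.015.
∂Q_x/∂P_y = +1, so E_xy = 1·(35.5/380.015) ≈ 0.093.
E_xy > 0: the goods are substitutes.

0.093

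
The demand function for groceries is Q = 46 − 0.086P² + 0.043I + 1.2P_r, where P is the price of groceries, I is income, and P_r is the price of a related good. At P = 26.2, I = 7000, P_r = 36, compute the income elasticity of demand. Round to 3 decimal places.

Q = 46 − 0.086(26.2)² + 0.043(7000) + 1.2(36) = 46 − 59.0338 + 301 + 43.2 = 331.1662.
∂Q/∂I = +0.043, so E_I = 0.043·(7000/331.1662) ≈ 0.909.
E_I ∈ (0,1): normal good (necessity).

0.909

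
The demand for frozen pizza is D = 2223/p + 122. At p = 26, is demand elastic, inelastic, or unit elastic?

At p = 26, D = 207.5.
dD/dp = −2223/p² = −3.2885.
Point elasticity E = (dD/dp)·(p/D) = -3.2885 × 26/207.5 ≈ -0.412.
|E| ≈ 0.412 < 1, so demand is inelastic.

inelastic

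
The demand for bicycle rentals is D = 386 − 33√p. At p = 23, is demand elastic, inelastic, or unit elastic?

inelastic

At p = 23, D = 227.7376.
dD/dp = −33/(2√p) = −33/(2·4.7958).
Point elasticity E = (dD/dp)·(p/D) = -3.4405 × 23/227.7376 ≈ -0.347.
|E| ≈ 0.347 < 1, so demand is inelastic.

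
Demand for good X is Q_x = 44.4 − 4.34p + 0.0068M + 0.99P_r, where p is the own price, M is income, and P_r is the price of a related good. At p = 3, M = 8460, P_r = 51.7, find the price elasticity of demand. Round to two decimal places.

Substituting, Q_x = 44.4 − 4.34(3) + 0.0068(8460) + 0.99(51.7) = 44.4 − 13.02 + 57.528 + 51.183 = 140.091.
∂Q_x/∂p = −4.34, so E_p = (−4.34)·(3/140.091) ≈ -0.09.
|E_p| < 1: demand is inelastic.

-0.09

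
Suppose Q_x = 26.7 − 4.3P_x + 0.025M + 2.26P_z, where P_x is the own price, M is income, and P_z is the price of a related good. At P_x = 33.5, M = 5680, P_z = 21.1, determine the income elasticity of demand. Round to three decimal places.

Evaluating quantity at (P_x, M, P_z) gives Q_x = 26.7 − 4.3(33.5) + 0.025(5680) + 2.26(21.1) = 26.7 − 144.05 + 142 + 47.686 = 72.336.
∂Q_x/∂M = +0.025, so E_I = 0.025·(5680/72.336) ≈ 1.963.
E_I > 1: normal good (luxury).

1.963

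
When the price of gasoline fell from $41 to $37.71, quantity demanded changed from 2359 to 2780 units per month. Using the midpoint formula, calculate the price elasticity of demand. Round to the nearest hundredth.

-1.96

%Δq = (2780 − 2359)/[(2359 + 2780)/2] = 421/2569.5 ≈ 0.1638.
%ΔP = (37.71 − 41)/[(41 + 37.71)/2] = -3.29/39.355 ≈ -0.0836.
Arc elasticity E = %Δq/%ΔP ≈ 0.1638/-0.0836 ≈ -1.96.
|E| > 1: demand is elastic over this range.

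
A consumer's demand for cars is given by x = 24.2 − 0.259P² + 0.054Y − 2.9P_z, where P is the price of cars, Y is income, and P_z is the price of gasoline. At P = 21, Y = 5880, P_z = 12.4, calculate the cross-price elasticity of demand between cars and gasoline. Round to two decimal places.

First evaluate x: 24.2 − 0.259(21)² + 0.054(5880) − 2.9(12.4) = 24.2 − 114.219 + 317.52 − 35.96 = 191.541.
∂x/∂P_z = −2.9, so E_xy = -2.9·(12.4/191.541) ≈ -0.19.
E_xy < 0: the goods are complements.

-0.19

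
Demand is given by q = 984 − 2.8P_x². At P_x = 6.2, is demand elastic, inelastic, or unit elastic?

At P_x = 6.2, q = 876.368.
dq/dP_x = −2·2.8·P_x = −34.72.
Point elasticity E = (dq/dP_x)·(P_x/q) = -34.72 × 6.2/876.368 ≈ -0.246.
|E| ≈ 0.246 < 1, so demand is inelastic.

inelastic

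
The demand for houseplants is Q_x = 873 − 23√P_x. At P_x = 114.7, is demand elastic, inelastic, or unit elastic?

At P_x = 114.7, Q_x = 626.6744.
dQ_x/dP_x = −23/(2√P_x) = −23/(2·10.7098).
Point elasticity E = (dQ_x/dP_x)·(P_x/Q_x) = -1.0738 × 114.7/626.6744 ≈ -0.197.
|E| ≈ 0.197 < 1, so demand is inelastic.

inelastic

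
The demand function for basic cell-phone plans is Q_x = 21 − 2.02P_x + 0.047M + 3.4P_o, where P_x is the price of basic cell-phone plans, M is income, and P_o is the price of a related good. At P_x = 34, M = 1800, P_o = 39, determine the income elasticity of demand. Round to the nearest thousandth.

Substituting, Q_x = 21 − 2.02(34) + 0.047(1800) + 3.4(39) = 21 − 68.68 + 84.6 + 132.6 = 169.52.
∂Q_x/∂M = +0.047, so E_I = 0.047·(1800/169.52) ≈ 0.499.
E_I ∈ (0,1): normal good (necessity).

0.499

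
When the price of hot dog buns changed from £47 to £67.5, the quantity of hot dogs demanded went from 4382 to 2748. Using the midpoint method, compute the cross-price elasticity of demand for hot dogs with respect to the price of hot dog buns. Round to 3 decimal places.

%ΔQ_x = (2748 − 4382)/[(4382+2748)/2] = -1634/3565 ≈ -0.4583.
%ΔP_y = (67.5 − 47)/[(47+67.5)/2] ≈ 0.3581.
E_xy = -0.4583/0.3581 ≈ -1.280.
E_xy < 0, so hot dogs and hot dog buns are complements.

-1.280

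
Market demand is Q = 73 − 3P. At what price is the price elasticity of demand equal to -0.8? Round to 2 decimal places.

10.81

Set −bP/(a − bP) = −0.8 ⇒ bP = 0.8(a − bP) ⇒ bP(1+0.8) = 0.8·a.
P = 0.8·73/(3·1.8) ≈ 10.81.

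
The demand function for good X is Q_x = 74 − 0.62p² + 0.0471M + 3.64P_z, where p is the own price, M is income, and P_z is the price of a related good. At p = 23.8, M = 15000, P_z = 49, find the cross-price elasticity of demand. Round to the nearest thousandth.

0.294

Evaluating quantity at (p, M, P_z) gives Q_x = 74 − 0.62(23.8)² + 0.0471(15000) + 3.64(49) = 74 − 351.1928 + 706.5 + 178.36 = 607.6672.
∂Q_x/∂P_z = +3.64, so E_xy = 3.64·(49/607.6672) ≈ 0.294.
E_xy > 0: the goods are substitutes.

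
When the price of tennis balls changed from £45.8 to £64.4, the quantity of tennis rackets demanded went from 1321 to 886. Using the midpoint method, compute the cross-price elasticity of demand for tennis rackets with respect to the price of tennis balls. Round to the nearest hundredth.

-1.17

%ΔQ_x = (886 − 1321)/[(1321+886)/2] = -435/1103.5 ≈ -0.3942.
%ΔP_y = (64.4 − 45.8)/[(45.8+64.4)/2] ≈ 0.3376.
E_xy = -0.3942/0.3376 ≈ -1.17.
E_xy < 0, so tennis rackets and tennis balls are complements.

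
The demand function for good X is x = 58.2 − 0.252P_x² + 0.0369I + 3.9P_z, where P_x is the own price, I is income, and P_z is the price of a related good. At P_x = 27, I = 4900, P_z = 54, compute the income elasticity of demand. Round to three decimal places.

x = 58.2 − 0.252(27)² + 0.0369(4900) + 3.9(54) = 58.2 − 183.708 + 180.81 + 210.6 = 265.902.
∂x/∂I = +0.0369, so E_I = 0.0369·(4900/265.902) ≈ 0.680.
E_I ∈ (0,1): normal good (necessity).

0.680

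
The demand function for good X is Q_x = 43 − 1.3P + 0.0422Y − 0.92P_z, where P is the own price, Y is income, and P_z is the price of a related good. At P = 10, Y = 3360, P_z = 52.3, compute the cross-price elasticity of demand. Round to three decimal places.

Q_x = 43 − 1.3(10) + 0.0422(3360) − 0.92(52.3) = 43 − 13 + 141.792 − 48.116 = 123.676.
∂Q_x/∂P_z = −0.92, so E_xy = -0.92·(52.3/123.676) ≈ -0.389.
E_xy < 0: the goods are complements.

-0.389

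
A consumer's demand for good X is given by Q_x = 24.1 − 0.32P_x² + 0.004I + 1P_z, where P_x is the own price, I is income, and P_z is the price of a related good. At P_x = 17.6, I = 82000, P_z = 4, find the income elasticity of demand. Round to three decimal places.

1.276

At the given point, Q_x = 24.1 − 0.32(17.6)² + 0.004(82000) + 1(4) = 24.1 − 99.1232 + 328 + 4 = 256.9768.
∂Q_x/∂I = +0.004, so E_I = 0.004·(82000/256.9768) ≈ 1.276.
E_I > 1: normal good (luxury).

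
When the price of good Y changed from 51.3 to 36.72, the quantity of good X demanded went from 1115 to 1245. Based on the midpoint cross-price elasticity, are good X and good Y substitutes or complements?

%ΔQ_x = (1245 − 1115)/[(1115+1245)/2] = 130/1180 ≈ 0.1102.
%ΔP_y = (36.72 − 51.3)/[(51.3+36.72)/2] ≈ -0.3313.
E_xy = 0.1102/-0.3313 ≈ -0.333.
E_xy < 0, so the goods are complements.

complements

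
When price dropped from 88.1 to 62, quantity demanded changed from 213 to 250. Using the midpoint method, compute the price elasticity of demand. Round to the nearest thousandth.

%Δq = (250 − 213)/[(213 + 250)/2] = 37/231.5 ≈ 0.1598.
%ΔP = (62 − 88.1)/[(88.1 + 62)/2] = -26.1/75.05 ≈ -0.3478.
Arc elasticity E = %Δq/%ΔP ≈ 0.1598/-0.3478 ≈ -0.460.
|E| < 1: demand is inelastic over this range.

-0.460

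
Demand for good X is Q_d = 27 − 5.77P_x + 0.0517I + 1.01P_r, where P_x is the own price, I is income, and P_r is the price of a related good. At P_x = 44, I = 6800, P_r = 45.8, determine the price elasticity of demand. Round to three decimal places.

-1.485

Q_d = 27 − 5.77(44) + 0.0517(6800) + 1.01(45.8) = 27 − 253.88 + 351.56 + 46.258 = 170.938.
∂Q_d/∂P_x = −5.77, so E_p = (−5.77)·(44/170.938) ≈ -1.485.
|E_p| > 1: demand is elastic.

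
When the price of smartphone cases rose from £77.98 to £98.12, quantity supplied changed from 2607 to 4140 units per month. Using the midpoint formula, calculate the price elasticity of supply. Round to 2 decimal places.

%ΔQ = (4140 − 2607)/[(2607 + 4140)/2] = 1533/3373.5 ≈ 0.4544.
%Δp = (98.12 − 77.98)/[(77.98 + 98.12)/2] = 20.14/88.05 ≈ 0.2287.
Arc elasticity E = %ΔQ/%Δp ≈ 0.4544/0.2287 ≈ 1.99.
|E| > 1: supply is elastic over this range.

1.99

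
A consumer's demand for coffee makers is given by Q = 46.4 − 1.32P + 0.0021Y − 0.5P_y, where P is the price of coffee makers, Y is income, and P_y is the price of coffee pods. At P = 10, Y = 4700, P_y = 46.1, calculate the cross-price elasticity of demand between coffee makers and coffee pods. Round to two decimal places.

-1.15

At the given point, Q = 46.4 − 1.32(10) + 0.0021(4700) − 0.5(46.1) = 46.4 − 13.2 + 9.87 − 23.05 = 20.02.
∂Q/∂P_y = −0.5, so E_xy = -0.5·(46.1/20.02) ≈ -1.15.
E_xy < 0: the goods are complements.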